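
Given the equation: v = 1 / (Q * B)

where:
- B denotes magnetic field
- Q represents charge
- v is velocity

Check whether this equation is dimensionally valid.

No

B (magnetic field) has dimensions [I^-1 M T^-2].
Q (charge) has dimensions [I T].
v (velocity) has dimensions [L T^-1].

Left side: [L T^-1]
Right side: [M^-1 T]

The two sides have different dimensions, so the equation is NOT dimensionally consistent.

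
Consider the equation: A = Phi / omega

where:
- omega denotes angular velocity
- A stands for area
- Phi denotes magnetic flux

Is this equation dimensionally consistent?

No

omega (angular velocity) has dimensions [T^-1].
A (area) has dimensions [L^2].
Phi (magnetic flux) has dimensions [I^-1 L^2 M T^-2].

Left side: [L^2]
Right side: [I^-1 L^2 M T^-1]

The two sides have different dimensions, so the equation is NOT dimensionally consistent.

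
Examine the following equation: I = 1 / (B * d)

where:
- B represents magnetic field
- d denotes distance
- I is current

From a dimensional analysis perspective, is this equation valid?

No

B (magnetic field) has dimensions [I^-1 M T^-2].
d (distance) has dimensions [L].
I (current) has dimensions [I].

Left side: [I]
Right side: [I L^-1 M^-1 T^2]

The two sides have different dimensions, so the equation is NOT dimensionally consistent.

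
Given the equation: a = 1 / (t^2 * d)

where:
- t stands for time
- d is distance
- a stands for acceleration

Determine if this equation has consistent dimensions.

No

t (time) has dimensions [T].
d (distance) has dimensions [L].
a (acceleration) has dimensions [L T^-2].

Left side: [L T^-2]
Right side: [L^-1 T^-2]

The two sides have different dimensions, so the equation is NOT dimensionally consistent.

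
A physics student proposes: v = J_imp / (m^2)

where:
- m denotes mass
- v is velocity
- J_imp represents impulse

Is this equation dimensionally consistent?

No

m (mass) has dimensions [M].
v (velocity) has dimensions [L T^-1].
J_imp (impulse) has dimensions [L M T^-1].

Left side: [L T^-1]
Right side: [L M^-1 T^-1]

The two sides have different dimensions, so the equation is NOT dimensionally consistent.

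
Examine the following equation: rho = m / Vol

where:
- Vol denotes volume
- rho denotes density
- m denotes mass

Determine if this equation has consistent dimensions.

Yes

Vol (volume) has dimensions [L^3].
rho (density) has dimensions [L^-3 M].
m (mass) has dimensions [M].

Left side: [L^-3 M]
Right side: [L^-3 M]

Both sides have the same dimensions, so the equation is dimensionally consistent.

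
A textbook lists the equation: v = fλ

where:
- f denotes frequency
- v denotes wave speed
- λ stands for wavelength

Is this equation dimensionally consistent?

Yes

f (frequency) has dimensions [T^-1].
v (wave speed) has dimensions [L T^-1].
λ (wavelength) has dimensions [L].

Left side: [L T^-1]
Right side: [L T^-1]

Both sides have the same dimensions, so the equation is dimensionally consistent.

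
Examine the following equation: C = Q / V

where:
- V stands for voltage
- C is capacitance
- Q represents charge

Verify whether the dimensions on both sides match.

Yes

V (voltage) has dimensions [I^-1 L^2 M T^-3].
C (capacitance) has dimensions [I^2 L^-2 M^-1 T^4].
Q (charge) has dimensions [I T].

Left side: [I^2 L^-2 M^-1 T^4]
Right side: [I^2 L^-2 M^-1 T^4]

Both sides have the same dimensions, so the equation is dimensionally consistent.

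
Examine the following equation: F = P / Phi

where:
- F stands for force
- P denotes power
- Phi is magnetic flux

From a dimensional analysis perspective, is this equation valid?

No

F (force) has dimensions [L M T^-2].
P (power) has dimensions [L^2 M T^-3].
Phi (magnetic flux) has dimensions [I^-1 L^2 M T^-2].

Left side: [L M T^-2]
Right side: [I T^-1]

The two sides have different dimensions, so the equation is NOT dimensionally consistent.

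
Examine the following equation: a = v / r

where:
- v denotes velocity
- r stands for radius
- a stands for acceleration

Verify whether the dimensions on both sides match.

No

v (velocity) has dimensions [L T^-1].
r (radius) has dimensions [L].
a (acceleration) has dimensions [L T^-2].

Left side: [L T^-2]
Right side: [T^-1]

The two sides have different dimensions, so the equation is NOT dimensionally consistent.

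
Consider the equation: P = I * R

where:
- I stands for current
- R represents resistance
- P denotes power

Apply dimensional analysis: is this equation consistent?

No

I (current) has dimensions [I].
R (resistance) has dimensions [I^-2 L^2 M T^-3].
P (power) has dimensions [L^2 M T^-3].

Left side: [L^2 M T^-3]
Right side: [I^-1 L^2 M T^-3]

The two sides have different dimensions, so the equation is NOT dimensionally consistent.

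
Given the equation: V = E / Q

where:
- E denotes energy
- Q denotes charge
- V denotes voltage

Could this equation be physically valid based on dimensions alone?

Yes

E (energy) has dimensions [L^2 M T^-2].
Q (charge) has dimensions [I T].
V (voltage) has dimensions [I^-1 L^2 M T^-3].

Left side: [I^-1 L^2 M T^-3]
Right side: [I^-1 L^2 M T^-3]

Both sides have the same dimensions, so the equation is dimensionally consistent.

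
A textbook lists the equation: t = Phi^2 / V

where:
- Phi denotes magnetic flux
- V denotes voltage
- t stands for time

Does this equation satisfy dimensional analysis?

No

Phi (magnetic flux) has dimensions [I^-1 L^2 M T^-2].
V (voltage) has dimensions [I^-1 L^2 M T^-3].
t (time) has dimensions [T].

Left side: [T]
Right side: [I^-1 L^2 M T^-1]

The two sides have different dimensions, so the equation is NOT dimensionally consistent.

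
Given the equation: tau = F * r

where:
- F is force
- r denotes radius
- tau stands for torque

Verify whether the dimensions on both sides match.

Yes

F (force) has dimensions [L M T^-2].
r (radius) has dimensions [L].
tau (torque) has dimensions [L^2 M T^-2].

Left side: [L^2 M T^-2]
Right side: [L^2 M T^-2]

Both sides have the same dimensions, so the equation is dimensionally consistent.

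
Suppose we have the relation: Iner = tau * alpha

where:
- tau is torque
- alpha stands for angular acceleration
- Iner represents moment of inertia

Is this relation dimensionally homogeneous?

No

tau (torque) has dimensions [L^2 M T^-2].
alpha (angular acceleration) has dimensions [T^-2].
Iner (moment of inertia) has dimensions [L^2 M].

Left side: [L^2 M]
Right side: [L^2 M T^-4]

The two sides have different dimensions, so the equation is NOT dimensionally consistent.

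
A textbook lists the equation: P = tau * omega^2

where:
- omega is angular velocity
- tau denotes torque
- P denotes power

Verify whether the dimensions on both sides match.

No

omega (angular velocity) has dimensions [T^-1].
tau (torque) has dimensions [L^2 M T^-2].
P (power) has dimensions [L^2 M T^-3].

Left side: [L^2 M T^-3]
Right side: [L^2 M T^-4]

The two sides have different dimensions, so the equation is NOT dimensionally consistent.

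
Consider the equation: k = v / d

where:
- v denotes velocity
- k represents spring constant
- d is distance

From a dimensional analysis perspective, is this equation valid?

No

v (velocity) has dimensions [L T^-1].
k (spring constant) has dimensions [M T^-2].
d (distance) has dimensions [L].

Left side: [M T^-2]
Right side: [T^-1]

The two sides have different dimensions, so the equation is NOT dimensionally consistent.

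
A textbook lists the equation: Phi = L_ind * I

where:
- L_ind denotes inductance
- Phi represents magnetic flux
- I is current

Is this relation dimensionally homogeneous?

Yes

L_ind (inductance) has dimensions [I^-2 L^2 M T^-2].
Phi (magnetic flux) has dimensions [I^-1 L^2 M T^-2].
I (current) has dimensions [I].

Left side: [I^-1 L^2 M T^-2]
Right side: [I^-1 L^2 M T^-2]

Both sides have the same dimensions, so the equation is dimensionally consistent.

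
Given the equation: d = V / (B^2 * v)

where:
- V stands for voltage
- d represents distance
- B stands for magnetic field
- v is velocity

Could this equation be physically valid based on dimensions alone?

No

V (voltage) has dimensions [I^-1 L^2 M T^-3].
d (distance) has dimensions [L].
B (magnetic field) has dimensions [I^-1 M T^-2].
v (velocity) has dimensions [L T^-1].

Left side: [L]
Right side: [I L M^-1 T^2]

The two sides have different dimensions, so the equation is NOT dimensionally consistent.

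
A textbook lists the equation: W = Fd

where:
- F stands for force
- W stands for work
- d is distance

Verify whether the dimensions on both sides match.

Yes

F (force) has dimensions [L M T^-2].
W (work) has dimensions [L^2 M T^-2].
d (distance) has dimensions [L].

Left side: [L^2 M T^-2]
Right side: [L^2 M T^-2]

Both sides have the same dimensions, so the equation is dimensionally consistent.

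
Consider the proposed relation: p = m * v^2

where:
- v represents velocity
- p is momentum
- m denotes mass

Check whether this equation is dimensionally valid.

No

v (velocity) has dimensions [L T^-1].
p (momentum) has dimensions [L M T^-1].
m (mass) has dimensions [M].

Left side: [L M T^-1]
Right side: [L^2 M T^-2]

The two sides have different dimensions, so the equation is NOT dimensionally consistent.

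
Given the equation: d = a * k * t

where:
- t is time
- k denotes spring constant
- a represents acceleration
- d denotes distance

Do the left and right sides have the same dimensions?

No

t (time) has dimensions [T].
k (spring constant) has dimensions [M T^-2].
a (acceleration) has dimensions [L T^-2].
d (distance) has dimensions [L].

Left side: [L]
Right side: [L M T^-3]

The two sides have different dimensions, so the equation is NOT dimensionally consistent.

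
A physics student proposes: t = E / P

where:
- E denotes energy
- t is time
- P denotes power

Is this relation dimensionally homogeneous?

Yes

E (energy) has dimensions [L^2 M T^-2].
t (time) has dimensions [T].
P (power) has dimensions [L^2 M T^-3].

Left side: [T]
Right side: [T]

Both sides have the same dimensions, so the equation is dimensionally consistent.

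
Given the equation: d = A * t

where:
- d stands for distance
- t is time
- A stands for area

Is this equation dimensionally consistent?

No

d (distance) has dimensions [L].
t (time) has dimensions [T].
A (area) has dimensions [L^2].

Left side: [L]
Right side: [L^2 T]

The two sides have different dimensions, so the equation is NOT dimensionally consistent.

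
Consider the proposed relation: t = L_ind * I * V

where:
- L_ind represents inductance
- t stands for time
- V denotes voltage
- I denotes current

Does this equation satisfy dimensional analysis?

No

L_ind (inductance) has dimensions [I^-2 L^2 M T^-2].
t (time) has dimensions [T].
V (voltage) has dimensions [I^-1 L^2 M T^-3].
I (current) has dimensions [I].

Left side: [T]
Right side: [I^-2 L^4 M^2 T^-5]

The two sides have different dimensions, so the equation is NOT dimensionally consistent.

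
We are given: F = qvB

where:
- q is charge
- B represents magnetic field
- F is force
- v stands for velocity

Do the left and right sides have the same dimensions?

Yes

q (charge) has dimensions [I T].
B (magnetic field) has dimensions [I^-1 M T^-2].
F (force) has dimensions [L M T^-2].
v (velocity) has dimensions [L T^-1].

Left side: [L M T^-2]
Right side: [L M T^-2]

Both sides have the same dimensions, so the equation is dimensionally consistent.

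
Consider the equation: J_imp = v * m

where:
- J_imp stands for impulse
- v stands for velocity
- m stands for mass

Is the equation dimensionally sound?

Yes

J_imp (impulse) has dimensions [L M T^-1].
v (velocity) has dimensions [L T^-1].
m (mass) has dimensions [M].

Left side: [L M T^-1]
Right side: [L M T^-1]

Both sides have the same dimensions, so the equation is dimensionally consistent.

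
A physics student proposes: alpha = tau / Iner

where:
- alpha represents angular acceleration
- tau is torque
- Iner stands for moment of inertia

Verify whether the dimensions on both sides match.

Yes

alpha (angular acceleration) has dimensions [T^-2].
tau (torque) has dimensions [L^2 M T^-2].
Iner (moment of inertia) has dimensions [L^2 M].

Left side: [T^-2]
Right side: [T^-2]

Both sides have the same dimensions, so the equation is dimensionally consistent.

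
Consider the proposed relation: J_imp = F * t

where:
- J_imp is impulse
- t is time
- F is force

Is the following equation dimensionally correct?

Yes

J_imp (impulse) has dimensions [L M T^-1].
t (time) has dimensions [T].
F (force) has dimensions [L M T^-2].

Left side: [L M T^-1]
Right side: [L M T^-1]

Both sides have the same dimensions, so the equation is dimensionally consistent.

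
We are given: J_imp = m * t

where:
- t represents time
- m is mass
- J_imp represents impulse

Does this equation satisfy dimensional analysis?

No

t (time) has dimensions [T].
m (mass) has dimensions [M].
J_imp (impulse) has dimensions [L M T^-1].

Left side: [L M T^-1]
Right side: [M T]

The two sides have different dimensions, so the equation is NOT dimensionally consistent.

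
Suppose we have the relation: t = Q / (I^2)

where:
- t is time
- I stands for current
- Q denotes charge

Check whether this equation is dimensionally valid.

No

t (time) has dimensions [T].
I (current) has dimensions [I].
Q (charge) has dimensions [I T].

Left side: [T]
Right side: [I^-1 T]

The two sides have different dimensions, so the equation is NOT dimensionally consistent.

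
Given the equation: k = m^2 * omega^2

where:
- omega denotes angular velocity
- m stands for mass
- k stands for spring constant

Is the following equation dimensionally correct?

No

omega (angular velocity) has dimensions [T^-1].
m (mass) has dimensions [M].
k (spring constant) has dimensions [M T^-2].

Left side: [M T^-2]
Right side: [M^2 T^-2]

The two sides have different dimensions, so the equation is NOT dimensionally consistent.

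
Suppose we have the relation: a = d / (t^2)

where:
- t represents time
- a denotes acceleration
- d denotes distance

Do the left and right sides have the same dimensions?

Yes

t (time) has dimensions [T].
a (acceleration) has dimensions [L T^-2].
d (distance) has dimensions [L].

Left side: [L T^-2]
Right side: [L T^-2]

Both sides have the same dimensions, so the equation is dimensionally consistent.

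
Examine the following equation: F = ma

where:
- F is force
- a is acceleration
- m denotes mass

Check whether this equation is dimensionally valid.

Yes

F (force) has dimensions [L M T^-2].
a (acceleration) has dimensions [L T^-2].
m (mass) has dimensions [M].

Left side: [L M T^-2]
Right side: [L M T^-2]

Both sides have the same dimensions, so the equation is dimensionally consistent.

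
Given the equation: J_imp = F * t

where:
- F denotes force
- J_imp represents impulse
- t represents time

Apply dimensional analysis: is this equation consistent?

Yes

F (force) has dimensions [L M T^-2].
J_imp (impulse) has dimensions [L M T^-1].
t (time) has dimensions [T].

Left side: [L M T^-1]
Right side: [L M T^-1]

Both sides have the same dimensions, so the equation is dimensionally consistent.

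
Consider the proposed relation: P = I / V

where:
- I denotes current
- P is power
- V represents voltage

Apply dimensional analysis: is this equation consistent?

No

I (current) has dimensions [I].
P (power) has dimensions [L^2 M T^-3].
V (voltage) has dimensions [I^-1 L^2 M T^-3].

Left side: [L^2 M T^-3]
Right side: [I^2 L^-2 M^-1 T^3]

The two sides have different dimensions, so the equation is NOT dimensionally consistent.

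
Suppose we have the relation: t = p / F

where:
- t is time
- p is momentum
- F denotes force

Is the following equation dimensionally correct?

Yes

t (time) has dimensions [T].
p (momentum) has dimensions [L M T^-1].
F (force) has dimensions [L M T^-2].

Left side: [T]
Right side: [T]

Both sides have the same dimensions, so the equation is dimensionally consistent.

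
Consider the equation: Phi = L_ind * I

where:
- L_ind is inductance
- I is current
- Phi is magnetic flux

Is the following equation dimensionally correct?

Yes

L_ind (inductance) has dimensions [I^-2 L^2 M T^-2].
I (current) has dimensions [I].
Phi (magnetic flux) has dimensions [I^-1 L^2 M T^-2].

Left side: [I^-1 L^2 M T^-2]
Right side: [I^-1 L^2 M T^-2]

Both sides have the same dimensions, so the equation is dimensionally consistent.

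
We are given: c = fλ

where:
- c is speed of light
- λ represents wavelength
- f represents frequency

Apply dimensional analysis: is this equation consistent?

Yes

c (speed of light) has dimensions [L T^-1].
λ (wavelength) has dimensions [L].
f (frequency) has dimensions [T^-1].

Left side: [L T^-1]
Right side: [L T^-1]

Both sides have the same dimensions, so the equation is dimensionally consistent.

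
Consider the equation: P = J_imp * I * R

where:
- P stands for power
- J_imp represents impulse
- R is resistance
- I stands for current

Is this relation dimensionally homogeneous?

No

P (power) has dimensions [L^2 M T^-3].
J_imp (impulse) has dimensions [L M T^-1].
R (resistance) has dimensions [I^-2 L^2 M T^-3].
I (current) has dimensions [I].

Left side: [L^2 M T^-3]
Right side: [I^-1 L^3 M^2 T^-4]

The two sides have different dimensions, so the equation is NOT dimensionally consistent.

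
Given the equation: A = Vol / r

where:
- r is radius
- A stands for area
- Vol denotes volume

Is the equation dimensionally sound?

Yes

r (radius) has dimensions [L].
A (area) has dimensions [L^2].
Vol (volume) has dimensions [L^3].

Left side: [L^2]
Right side: [L^2]

Both sides have the same dimensions, so the equation is dimensionally consistent.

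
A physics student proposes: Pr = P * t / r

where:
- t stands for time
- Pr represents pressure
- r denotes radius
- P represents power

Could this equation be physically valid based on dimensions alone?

No

t (time) has dimensions [T].
Pr (pressure) has dimensions [L^-1 M T^-2].
r (radius) has dimensions [L].
P (power) has dimensions [L^2 M T^-3].

Left side: [L^-1 M T^-2]
Right side: [L M T^-2]

The two sides have different dimensions, so the equation is NOT dimensionally consistent.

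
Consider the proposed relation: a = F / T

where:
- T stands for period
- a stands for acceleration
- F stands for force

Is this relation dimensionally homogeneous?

No

T (period) has dimensions [T].
a (acceleration) has dimensions [L T^-2].
F (force) has dimensions [L M T^-2].

Left side: [L T^-2]
Right side: [L M T^-3]

The two sides have different dimensions, so the equation is NOT dimensionally consistent.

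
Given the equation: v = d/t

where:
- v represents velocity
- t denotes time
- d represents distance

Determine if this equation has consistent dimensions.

Yes

v (velocity) has dimensions [L T^-1].
t (time) has dimensions [T].
d (distance) has dimensions [L].

Left side: [L T^-1]
Right side: [L T^-1]

Both sides have the same dimensions, so the equation is dimensionally consistent.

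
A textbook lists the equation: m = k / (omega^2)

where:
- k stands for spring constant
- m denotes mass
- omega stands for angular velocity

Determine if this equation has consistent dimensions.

Yes

k (spring constant) has dimensions [M T^-2].
m (mass) has dimensions [M].
omega (angular velocity) has dimensions [T^-1].

Left side: [M]
Right side: [M]

Both sides have the same dimensions, so the equation is dimensionally consistent.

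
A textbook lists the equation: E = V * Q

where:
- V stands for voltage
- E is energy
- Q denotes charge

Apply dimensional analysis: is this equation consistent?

Yes

V (voltage) has dimensions [I^-1 L^2 M T^-3].
E (energy) has dimensions [L^2 M T^-2].
Q (charge) has dimensions [I T].

Left side: [L^2 M T^-2]
Right side: [L^2 M T^-2]

Both sides have the same dimensions, so the equation is dimensionally consistent.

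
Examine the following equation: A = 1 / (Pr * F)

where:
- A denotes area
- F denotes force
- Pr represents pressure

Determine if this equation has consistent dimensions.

No

A (area) has dimensions [L^2].
F (force) has dimensions [L M T^-2].
Pr (pressure) has dimensions [L^-1 M T^-2].

Left side: [L^2]
Right side: [M^-2 T^4]

The two sides have different dimensions, so the equation is NOT dimensionally consistent.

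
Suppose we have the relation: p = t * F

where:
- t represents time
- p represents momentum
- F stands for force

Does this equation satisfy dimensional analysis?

Yes

t (time) has dimensions [T].
p (momentum) has dimensions [L M T^-1].
F (force) has dimensions [L M T^-2].

Left side: [L M T^-1]
Right side: [L M T^-1]

Both sides have the same dimensions, so the equation is dimensionally consistent.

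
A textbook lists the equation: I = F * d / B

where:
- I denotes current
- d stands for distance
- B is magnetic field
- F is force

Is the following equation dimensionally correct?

No

I (current) has dimensions [I].
d (distance) has dimensions [L].
B (magnetic field) has dimensions [I^-1 M T^-2].
F (force) has dimensions [L M T^-2].

Left side: [I]
Right side: [I L^2]

The two sides have different dimensions, so the equation is NOT dimensionally consistent.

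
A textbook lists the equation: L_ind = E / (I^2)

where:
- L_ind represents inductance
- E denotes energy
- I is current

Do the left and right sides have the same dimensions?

Yes

L_ind (inductance) has dimensions [I^-2 L^2 M T^-2].
E (energy) has dimensions [L^2 M T^-2].
I (current) has dimensions [I].

Left side: [I^-2 L^2 M T^-2]
Right side: [I^-2 L^2 M T^-2]

Both sides have the same dimensions, so the equation is dimensionally consistent.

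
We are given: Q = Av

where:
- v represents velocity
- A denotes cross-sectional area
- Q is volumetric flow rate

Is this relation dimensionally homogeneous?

Yes

v (velocity) has dimensions [L T^-1].
A (cross-sectional area) has dimensions [L^2].
Q (volumetric flow rate) has dimensions [L^3 T^-1].

Left side: [L^3 T^-1]
Right side: [L^3 T^-1]

Both sides have the same dimensions, so the equation is dimensionally consistent.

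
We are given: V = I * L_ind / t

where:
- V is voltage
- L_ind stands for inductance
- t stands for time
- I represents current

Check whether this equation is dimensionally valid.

Yes

V (voltage) has dimensions [I^-1 L^2 M T^-3].
L_ind (inductance) has dimensions [I^-2 L^2 M T^-2].
t (time) has dimensions [T].
I (current) has dimensions [I].

Left side: [I^-1 L^2 M T^-3]
Right side: [I^-1 L^2 M T^-3]

Both sides have the same dimensions, so the equation is dimensionally consistent.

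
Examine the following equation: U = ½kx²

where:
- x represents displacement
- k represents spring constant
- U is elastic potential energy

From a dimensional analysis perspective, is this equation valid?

Yes

x (displacement) has dimensions [L].
k (spring constant) has dimensions [M T^-2].
U (elastic potential energy) has dimensions [L^2 M T^-2].

Left side: [L^2 M T^-2]
Right side: [L^2 M T^-2]

Both sides have the same dimensions, so the equation is dimensionally consistent.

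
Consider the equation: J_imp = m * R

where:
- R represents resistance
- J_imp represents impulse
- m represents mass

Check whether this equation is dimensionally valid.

No

R (resistance) has dimensions [I^-2 L^2 M T^-3].
J_imp (impulse) has dimensions [L M T^-1].
m (mass) has dimensions [M].

Left side: [L M T^-1]
Right side: [I^-2 L^2 M^2 T^-3]

The two sides have different dimensions, so the equation is NOT dimensionally consistent.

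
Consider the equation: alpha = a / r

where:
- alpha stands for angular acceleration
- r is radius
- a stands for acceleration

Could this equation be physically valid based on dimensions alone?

Yes

alpha (angular acceleration) has dimensions [T^-2].
r (radius) has dimensions [L].
a (acceleration) has dimensions [L T^-2].

Left side: [T^-2]
Right side: [T^-2]

Both sides have the same dimensions, so the equation is dimensionally consistent.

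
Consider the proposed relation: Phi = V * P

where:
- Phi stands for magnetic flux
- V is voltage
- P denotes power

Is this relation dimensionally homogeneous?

No

Phi (magnetic flux) has dimensions [I^-1 L^2 M T^-2].
V (voltage) has dimensions [I^-1 L^2 M T^-3].
P (power) has dimensions [L^2 M T^-3].

Left side: [I^-1 L^2 M T^-2]
Right side: [I^-1 L^4 M^2 T^-6]

The two sides have different dimensions, so the equation is NOT dimensionally consistent.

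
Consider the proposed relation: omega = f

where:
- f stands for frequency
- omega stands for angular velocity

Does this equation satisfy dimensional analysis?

Yes

f (frequency) has dimensions [T^-1].
omega (angular velocity) has dimensions [T^-1].

Left side: [T^-1]
Right side: [T^-1]

Both sides have the same dimensions, so the equation is dimensionally consistent.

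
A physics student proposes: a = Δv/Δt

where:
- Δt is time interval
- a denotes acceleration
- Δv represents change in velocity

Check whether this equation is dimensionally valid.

Yes

Δt (time interval) has dimensions [T].
a (acceleration) has dimensions [L T^-2].
Δv (change in velocity) has dimensions [L T^-1].

Left side: [L T^-2]
Right side: [L T^-2]

Both sides have the same dimensions, so the equation is dimensionally consistent.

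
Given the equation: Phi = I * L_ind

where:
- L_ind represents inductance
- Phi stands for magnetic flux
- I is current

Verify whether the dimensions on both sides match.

Yes

L_ind (inductance) has dimensions [I^-2 L^2 M T^-2].
Phi (magnetic flux) has dimensions [I^-1 L^2 M T^-2].
I (current) has dimensions [I].

Left side: [I^-1 L^2 M T^-2]
Right side: [I^-1 L^2 M T^-2]

Both sides have the same dimensions, so the equation is dimensionally consistent.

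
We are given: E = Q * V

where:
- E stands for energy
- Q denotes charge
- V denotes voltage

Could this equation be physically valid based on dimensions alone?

Yes

E (energy) has dimensions [L^2 M T^-2].
Q (charge) has dimensions [I T].
V (voltage) has dimensions [I^-1 L^2 M T^-3].

Left side: [L^2 M T^-2]
Right side: [L^2 M T^-2]

Both sides have the same dimensions, so the equation is dimensionally consistent.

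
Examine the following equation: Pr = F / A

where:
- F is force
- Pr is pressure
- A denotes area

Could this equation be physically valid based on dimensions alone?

Yes

F (force) has dimensions [L M T^-2].
Pr (pressure) has dimensions [L^-1 M T^-2].
A (area) has dimensions [L^2].

Left side: [L^-1 M T^-2]
Right side: [L^-1 M T^-2]

Both sides have the same dimensions, so the equation is dimensionally consistent.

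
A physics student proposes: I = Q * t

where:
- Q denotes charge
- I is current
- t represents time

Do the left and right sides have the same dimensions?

No

Q (charge) has dimensions [I T].
I (current) has dimensions [I].
t (time) has dimensions [T].

Left side: [I]
Right side: [I T^2]

The two sides have different dimensions, so the equation is NOT dimensionally consistent.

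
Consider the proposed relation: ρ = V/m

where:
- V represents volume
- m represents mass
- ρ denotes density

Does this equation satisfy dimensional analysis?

No

V (volume) has dimensions [L^3].
m (mass) has dimensions [M].
ρ (density) has dimensions [L^-3 M].

Left side: [L^-3 M]
Right side: [L^3 M^-1]

The two sides have different dimensions, so the equation is NOT dimensionally consistent.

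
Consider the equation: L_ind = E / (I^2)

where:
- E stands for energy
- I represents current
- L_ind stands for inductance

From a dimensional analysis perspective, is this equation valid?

Yes

E (energy) has dimensions [L^2 M T^-2].
I (current) has dimensions [I].
L_ind (inductance) has dimensions [I^-2 L^2 M T^-2].

Left side: [I^-2 L^2 M T^-2]
Right side: [I^-2 L^2 M T^-2]

Both sides have the same dimensions, so the equation is dimensionally consistent.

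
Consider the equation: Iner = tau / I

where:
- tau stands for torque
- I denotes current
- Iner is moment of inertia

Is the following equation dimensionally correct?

No

tau (torque) has dimensions [L^2 M T^-2].
I (current) has dimensions [I].
Iner (moment of inertia) has dimensions [L^2 M].

Left side: [L^2 M]
Right side: [I^-1 L^2 M T^-2]

The two sides have different dimensions, so the equation is NOT dimensionally consistent.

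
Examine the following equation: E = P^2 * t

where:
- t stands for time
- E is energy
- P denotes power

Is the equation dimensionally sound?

No

t (time) has dimensions [T].
E (energy) has dimensions [L^2 M T^-2].
P (power) has dimensions [L^2 M T^-3].

Left side: [L^2 M T^-2]
Right side: [L^4 M^2 T^-5]

The two sides have different dimensions, so the equation is NOT dimensionally consistent.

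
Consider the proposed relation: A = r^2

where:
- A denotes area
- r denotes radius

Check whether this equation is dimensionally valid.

Yes

A (area) has dimensions [L^2].
r (radius) has dimensions [L].

Left side: [L^2]
Right side: [L^2]

Both sides have the same dimensions, so the equation is dimensionally consistent.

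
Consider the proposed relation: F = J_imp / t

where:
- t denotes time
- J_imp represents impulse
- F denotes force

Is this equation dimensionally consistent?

Yes

t (time) has dimensions [T].
J_imp (impulse) has dimensions [L M T^-1].
F (force) has dimensions [L M T^-2].

Left side: [L M T^-2]
Right side: [L M T^-2]

Both sides have the same dimensions, so the equation is dimensionally consistent.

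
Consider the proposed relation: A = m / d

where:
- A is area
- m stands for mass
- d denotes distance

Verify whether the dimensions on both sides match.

No

A (area) has dimensions [L^2].
m (mass) has dimensions [M].
d (distance) has dimensions [L].

Left side: [L^2]
Right side: [L^-1 M]

The two sides have different dimensions, so the equation is NOT dimensionally consistent.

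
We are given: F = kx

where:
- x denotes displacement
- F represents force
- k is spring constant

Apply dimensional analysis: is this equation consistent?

Yes

x (displacement) has dimensions [L].
F (force) has dimensions [L M T^-2].
k (spring constant) has dimensions [M T^-2].

Left side: [L M T^-2]
Right side: [L M T^-2]

Both sides have the same dimensions, so the equation is dimensionally consistent.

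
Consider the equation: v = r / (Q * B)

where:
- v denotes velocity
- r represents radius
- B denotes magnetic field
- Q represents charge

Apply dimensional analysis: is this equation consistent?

No

v (velocity) has dimensions [L T^-1].
r (radius) has dimensions [L].
B (magnetic field) has dimensions [I^-1 M T^-2].
Q (charge) has dimensions [I T].

Left side: [L T^-1]
Right side: [L M^-1 T]

The two sides have different dimensions, so the equation is NOT dimensionally consistent.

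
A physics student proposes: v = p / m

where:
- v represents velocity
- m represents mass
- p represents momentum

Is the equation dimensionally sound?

Yes

v (velocity) has dimensions [L T^-1].
m (mass) has dimensions [M].
p (momentum) has dimensions [L M T^-1].

Left side: [L T^-1]
Right side: [L T^-1]

Both sides have the same dimensions, so the equation is dimensionally consistent.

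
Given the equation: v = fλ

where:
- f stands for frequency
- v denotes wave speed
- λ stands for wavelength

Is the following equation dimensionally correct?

Yes

f (frequency) has dimensions [T^-1].
v (wave speed) has dimensions [L T^-1].
λ (wavelength) has dimensions [L].

Left side: [L T^-1]
Right side: [L T^-1]

Both sides have the same dimensions, so the equation is dimensionally consistent.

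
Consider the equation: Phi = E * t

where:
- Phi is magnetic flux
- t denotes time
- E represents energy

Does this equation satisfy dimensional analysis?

No

Phi (magnetic flux) has dimensions [I^-1 L^2 M T^-2].
t (time) has dimensions [T].
E (energy) has dimensions [L^2 M T^-2].

Left side: [I^-1 L^2 M T^-2]
Right side: [L^2 M T^-1]

The two sides have different dimensions, so the equation is NOT dimensionally consistent.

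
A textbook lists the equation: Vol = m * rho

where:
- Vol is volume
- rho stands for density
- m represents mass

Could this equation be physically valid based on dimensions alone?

No

Vol (volume) has dimensions [L^3].
rho (density) has dimensions [L^-3 M].
m (mass) has dimensions [M].

Left side: [L^3]
Right side: [L^-3 M^2]

The two sides have different dimensions, so the equation is NOT dimensionally consistent.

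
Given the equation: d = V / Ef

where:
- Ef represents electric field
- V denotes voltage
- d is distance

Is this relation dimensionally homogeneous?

Yes

Ef (electric field) has dimensions [I^-1 L M T^-3].
V (voltage) has dimensions [I^-1 L^2 M T^-3].
d (distance) has dimensions [L].

Left side: [L]
Right side: [L]

Both sides have the same dimensions, so the equation is dimensionally consistent.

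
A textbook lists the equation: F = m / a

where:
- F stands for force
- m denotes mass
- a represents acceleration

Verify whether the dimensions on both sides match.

No

F (force) has dimensions [L M T^-2].
m (mass) has dimensions [M].
a (acceleration) has dimensions [L T^-2].

Left side: [L M T^-2]
Right side: [L^-1 M T^2]

The two sides have different dimensions, so the equation is NOT dimensionally consistent.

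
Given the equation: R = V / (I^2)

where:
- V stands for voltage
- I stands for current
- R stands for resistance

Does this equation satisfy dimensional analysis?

No

V (voltage) has dimensions [I^-1 L^2 M T^-3].
I (current) has dimensions [I].
R (resistance) has dimensions [I^-2 L^2 M T^-3].

Left side: [I^-2 L^2 M T^-3]
Right side: [I^-3 L^2 M T^-3]

The two sides have different dimensions, so the equation is NOT dimensionally consistent.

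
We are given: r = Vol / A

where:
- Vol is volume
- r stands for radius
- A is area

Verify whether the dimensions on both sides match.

Yes

Vol (volume) has dimensions [L^3].
r (radius) has dimensions [L].
A (area) has dimensions [L^2].

Left side: [L]
Right side: [L]

Both sides have the same dimensions, so the equation is dimensionally consistent.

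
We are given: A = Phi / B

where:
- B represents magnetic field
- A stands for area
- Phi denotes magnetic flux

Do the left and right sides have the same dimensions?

Yes

B (magnetic field) has dimensions [I^-1 M T^-2].
A (area) has dimensions [L^2].
Phi (magnetic flux) has dimensions [I^-1 L^2 M T^-2].

Left side: [L^2]
Right side: [L^2]

Both sides have the same dimensions, so the equation is dimensionally consistent.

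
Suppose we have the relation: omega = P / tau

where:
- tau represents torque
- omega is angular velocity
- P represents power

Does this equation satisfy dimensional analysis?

Yes

tau (torque) has dimensions [L^2 M T^-2].
omega (angular velocity) has dimensions [T^-1].
P (power) has dimensions [L^2 M T^-3].

Left side: [T^-1]
Right side: [T^-1]

Both sides have the same dimensions, so the equation is dimensionally consistent.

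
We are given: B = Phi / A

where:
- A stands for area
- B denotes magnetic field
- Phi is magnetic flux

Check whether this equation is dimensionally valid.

Yes

A (area) has dimensions [L^2].
B (magnetic field) has dimensions [I^-1 M T^-2].
Phi (magnetic flux) has dimensions [I^-1 L^2 M T^-2].

Left side: [I^-1 M T^-2]
Right side: [I^-1 M T^-2]

Both sides have the same dimensions, so the equation is dimensionally consistent.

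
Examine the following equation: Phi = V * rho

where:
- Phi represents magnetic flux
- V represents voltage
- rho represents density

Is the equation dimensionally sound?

No

Phi (magnetic flux) has dimensions [I^-1 L^2 M T^-2].
V (voltage) has dimensions [I^-1 L^2 M T^-3].
rho (density) has dimensions [L^-3 M].

Left side: [I^-1 L^2 M T^-2]
Right side: [I^-1 L^-1 M^2 T^-3]

The two sides have different dimensions, so the equation is NOT dimensionally consistent.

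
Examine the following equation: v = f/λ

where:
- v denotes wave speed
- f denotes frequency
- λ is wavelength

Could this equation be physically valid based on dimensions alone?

No

v (wave speed) has dimensions [L T^-1].
f (frequency) has dimensions [T^-1].
λ (wavelength) has dimensions [L].

Left side: [L T^-1]
Right side: [L^-1 T^-1]

The two sides have different dimensions, so the equation is NOT dimensionally consistent.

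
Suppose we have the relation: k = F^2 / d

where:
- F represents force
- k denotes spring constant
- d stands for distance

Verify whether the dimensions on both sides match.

No

F (force) has dimensions [L M T^-2].
k (spring constant) has dimensions [M T^-2].
d (distance) has dimensions [L].

Left side: [M T^-2]
Right side: [L M^2 T^-4]

The two sides have different dimensions, so the equation is NOT dimensionally consistent.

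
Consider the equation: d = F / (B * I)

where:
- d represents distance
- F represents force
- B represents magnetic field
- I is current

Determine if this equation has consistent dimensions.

Yes

d (distance) has dimensions [L].
F (force) has dimensions [L M T^-2].
B (magnetic field) has dimensions [I^-1 M T^-2].
I (current) has dimensions [I].

Left side: [L]
Right side: [L]

Both sides have the same dimensions, so the equation is dimensionally consistent.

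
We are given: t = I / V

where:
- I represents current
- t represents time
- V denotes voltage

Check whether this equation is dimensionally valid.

No

I (current) has dimensions [I].
t (time) has dimensions [T].
V (voltage) has dimensions [I^-1 L^2 M T^-3].

Left side: [T]
Right side: [I^2 L^-2 M^-1 T^3]

The two sides have different dimensions, so the equation is NOT dimensionally consistent.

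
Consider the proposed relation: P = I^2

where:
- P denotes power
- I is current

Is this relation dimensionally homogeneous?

No

P (power) has dimensions [L^2 M T^-3].
I (current) has dimensions [I].

Left side: [L^2 M T^-3]
Right side: [I^2]

The two sides have different dimensions, so the equation is NOT dimensionally consistent.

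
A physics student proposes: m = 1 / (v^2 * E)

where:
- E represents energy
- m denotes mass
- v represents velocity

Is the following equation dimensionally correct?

No

E (energy) has dimensions [L^2 M T^-2].
m (mass) has dimensions [M].
v (velocity) has dimensions [L T^-1].

Left side: [M]
Right side: [L^-4 M^-1 T^4]

The two sides have different dimensions, so the equation is NOT dimensionally consistent.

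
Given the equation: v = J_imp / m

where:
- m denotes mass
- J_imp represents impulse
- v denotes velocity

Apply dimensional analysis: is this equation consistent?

Yes

m (mass) has dimensions [M].
J_imp (impulse) has dimensions [L M T^-1].
v (velocity) has dimensions [L T^-1].

Left side: [L T^-1]
Right side: [L T^-1]

Both sides have the same dimensions, so the equation is dimensionally consistent.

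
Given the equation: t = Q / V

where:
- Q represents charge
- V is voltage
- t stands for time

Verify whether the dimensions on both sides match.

No

Q (charge) has dimensions [I T].
V (voltage) has dimensions [I^-1 L^2 M T^-3].
t (time) has dimensions [T].

Left side: [T]
Right side: [I^2 L^-2 M^-1 T^4]

The two sides have different dimensions, so the equation is NOT dimensionally consistent.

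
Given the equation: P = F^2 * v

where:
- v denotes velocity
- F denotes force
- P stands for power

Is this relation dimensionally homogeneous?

No

v (velocity) has dimensions [L T^-1].
F (force) has dimensions [L M T^-2].
P (power) has dimensions [L^2 M T^-3].

Left side: [L^2 M T^-3]
Right side: [L^3 M^2 T^-5]

The two sides have different dimensions, so the equation is NOT dimensionally consistent.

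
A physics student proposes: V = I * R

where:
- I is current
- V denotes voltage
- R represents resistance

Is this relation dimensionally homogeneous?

Yes

I (current) has dimensions [I].
V (voltage) has dimensions [I^-1 L^2 M T^-3].
R (resistance) has dimensions [I^-2 L^2 M T^-3].

Left side: [I^-1 L^2 M T^-3]
Right side: [I^-1 L^2 M T^-3]

Both sides have the same dimensions, so the equation is dimensionally consistent.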